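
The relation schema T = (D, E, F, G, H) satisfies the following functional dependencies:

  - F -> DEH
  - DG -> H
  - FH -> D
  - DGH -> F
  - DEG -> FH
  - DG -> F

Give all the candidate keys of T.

Attribute G never appears on the right-hand side of any dependency, so G must belong to every candidate key.
{G}⁺ = {G}, which is not all of the schema, so we must add further attributes.
{D, G}⁺: DG→H adds H; DGH→F adds F; F→DEH adds E → {D, E, F, G, H}. Minimal: {G}⁺ = {G}; {D}⁺ = {D} — none reach the full schema.
{F, G}⁺: F→DEH adds D, E, H → {D, E, F, G, H}. Minimal: {G}⁺ = {G}; {F}⁺ = {D, E, F, H} — none reach the full schema.

DG, FG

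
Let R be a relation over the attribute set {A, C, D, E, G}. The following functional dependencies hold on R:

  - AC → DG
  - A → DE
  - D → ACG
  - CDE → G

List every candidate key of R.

(A), (D)

{A}⁺: A→DE adds D, E; D→ACG adds C, G → {A, C, D, E, G}.
{D}⁺: D→ACG adds A, C, G; A→DE adds E → {A, C, D, E, G}.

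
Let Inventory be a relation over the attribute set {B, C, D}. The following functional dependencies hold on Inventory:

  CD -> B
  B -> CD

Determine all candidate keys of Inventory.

{B}, {C, D}

{B}⁺: B→CD adds C, D → {B, C, D}.
{C, D}⁺: CD→B adds B → {B, C, D}.
Any other superkey contains one of these as a subset, so there are no further candidate keys.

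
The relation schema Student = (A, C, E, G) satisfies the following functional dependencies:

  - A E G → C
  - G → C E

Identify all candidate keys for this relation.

Attributes A, G never appear on any right-hand side, so every candidate key must contain {A, G}.
{A, G}⁺ = {A, C, E, G}, which is all of the schema, so {A, G} is the only candidate key.

{A, G}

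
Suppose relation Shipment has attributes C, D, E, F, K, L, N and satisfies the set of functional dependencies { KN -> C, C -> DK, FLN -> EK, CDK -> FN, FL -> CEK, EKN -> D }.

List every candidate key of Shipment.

(C, L); (F, L); (K, L, N)

Attribute L never appears on the right-hand side of any dependency, so L must belong to every candidate key.
{L}⁺ = {L}, which is not all of the schema, so we must add further attributes.
{C, L}⁺: C→DK adds D, K; CDK→FN adds F, N; FL→CEK adds E → {C, D, E, F, K, L, N}. Minimal: {L}⁺ = {L}; {C}⁺ = {C, D, F, K, N} — none reach the full schema.
{F, L}⁺: FL→CEK adds C, E, K; C→DK adds D; CDK→FN adds N → {C, D, E, F, K, L, N}. Minimal: {L}⁺ = {L}; {F}⁺ = {F} — none reach the full schema.
{K, L, N}⁺: KN→C adds C; C→DK adds D; CDK→FN adds F; FL→CEK adds E → {C, D, E, F, K, L, N}. Minimal: {L, N}⁺ = {L, N}; {K, N}⁺ = {C, D, F, K, N}; {K, L}⁺ = {K, L} — none reach the full schema.
Any other superkey contains one of these as a subset, so there are no further candidate keys.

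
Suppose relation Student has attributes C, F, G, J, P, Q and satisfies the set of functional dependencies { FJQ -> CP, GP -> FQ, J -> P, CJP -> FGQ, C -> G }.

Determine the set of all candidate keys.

(C, J); (G, J); (F, J, Q)

{C, J}⁺: J→P adds P; CJP→FGQ adds F, G, Q → {C, F, G, J, P, Q}. Minimal: {J}⁺ = {J, P}; {C}⁺ = {C, G} — none reach the full schema.
{G, J}⁺: J→P adds P; GP→FQ adds F, Q; FJQ→CP adds C → {C, F, G, J, P, Q}. Minimal: {J}⁺ = {J, P}; {G}⁺ = {G} — none reach the full schema.
{F, J, Q}⁺: FJQ→CP adds C, P; CJP→FGQ adds G → {C, F, G, J, P, Q}. Minimal: {J, Q}⁺ = {J, P, Q}; {F, Q}⁺ = {F, Q}; {F, J}⁺ = {F, J, P} — none reach the full schema.
Any other superkey contains one of these as a subset, so there are no further candidate keys.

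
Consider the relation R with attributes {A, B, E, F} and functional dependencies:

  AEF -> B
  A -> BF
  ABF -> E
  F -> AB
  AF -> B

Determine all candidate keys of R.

{A}⁺: A→BF adds B, F; ABF→E adds E → {A, B, E, F}.
{F}⁺: F→AB adds A, B; ABF→E adds E → {A, B, E, F}.
Any other superkey contains one of these as a subset, so there are no further candidate keys.

A, F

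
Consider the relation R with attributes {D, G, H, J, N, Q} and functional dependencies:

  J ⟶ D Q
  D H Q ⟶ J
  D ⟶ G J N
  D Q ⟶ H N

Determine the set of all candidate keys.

{D}⁺: D→GJN adds G, J, N; J→DQ adds Q; DQ→HN adds H → {D, G, H, J, N, Q}.
{J}⁺: J→DQ adds D, Q; D→GJN adds G, N; DQ→HN adds H → {D, G, H, J, N, Q}.

D, J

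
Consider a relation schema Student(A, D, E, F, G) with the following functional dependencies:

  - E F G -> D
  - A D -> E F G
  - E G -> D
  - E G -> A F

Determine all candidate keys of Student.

{A, D}, {E, G}

{A, D}⁺: AD→EFG adds E, F, G → {A, D, E, F, G}. Minimal: {D}⁺ = {D}; {A}⁺ = {A} — none reach the full schema.
{E, G}⁺: EG→D adds D; EG→AF adds A, F → {A, D, E, F, G}. Minimal: {G}⁺ = {G}; {E}⁺ = {E} — none reach the full schema.
Any other superkey contains one of these as a subset, so there are no further candidate keys.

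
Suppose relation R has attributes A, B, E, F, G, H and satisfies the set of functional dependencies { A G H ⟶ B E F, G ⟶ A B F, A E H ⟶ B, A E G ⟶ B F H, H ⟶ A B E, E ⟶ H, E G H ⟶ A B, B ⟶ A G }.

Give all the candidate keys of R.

{E}; {H}

{E}⁺: E→H adds H; H→ABE adds A, B; B→AG adds G; AGH→BEF adds F → {A, B, E, F, G, H}.
{H}⁺: H→ABE adds A, B, E; B→AG adds G; AGH→BEF adds F → {A, B, E, F, G, H}.
Any other superkey contains one of these as a subset, so there are no further candidate keys.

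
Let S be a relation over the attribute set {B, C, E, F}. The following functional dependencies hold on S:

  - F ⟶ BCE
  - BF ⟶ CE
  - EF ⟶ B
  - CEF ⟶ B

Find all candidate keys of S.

(F)

{F}⁺: F→BCE adds B, C, E → {B, C, E, F}.
No other minimal superkey exists.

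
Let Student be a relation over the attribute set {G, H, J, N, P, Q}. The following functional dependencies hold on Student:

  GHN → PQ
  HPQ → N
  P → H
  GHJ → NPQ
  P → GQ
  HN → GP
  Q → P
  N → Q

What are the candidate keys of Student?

{J, N}; {J, P}; {J, Q}; {G, H, J}

{J, N}⁺: N→Q adds Q; Q→P adds P; P→H adds H; P→GQ adds G → {G, H, J, N, P, Q}. Minimal: {N}⁺ = {G, H, N, P, Q}; {J}⁺ = {J} — none reach the full schema.
{J, P}⁺: P→H adds H; P→GQ adds G, Q; HPQ→N adds N → {G, H, J, N, P, Q}. Minimal: {P}⁺ = {G, H, N, P, Q}; {J}⁺ = {J} — none reach the full schema.
{J, Q}⁺: Q→P adds P; P→H adds H; P→GQ adds G; HPQ→N adds N → {G, H, J, N, P, Q}. Minimal: {Q}⁺ = {G, H, N, P, Q}; {J}⁺ = {J} — none reach the full schema.
{G, H, J}⁺: GHJ→NPQ adds N, P, Q → {G, H, J, N, P, Q}. Minimal: {H, J}⁺ = {H, J}; {G, J}⁺ = {G, J}; {G, H}⁺ = {G, H} — none reach the full schema.
Any other superkey contains one of these as a subset, so there are no further candidate keys.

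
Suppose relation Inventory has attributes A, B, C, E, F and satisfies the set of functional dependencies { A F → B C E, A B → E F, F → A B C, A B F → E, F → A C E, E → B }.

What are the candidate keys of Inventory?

{F}⁺: F→ABC adds A, B, C; ABF→E adds E → {A, B, C, E, F}.
{A, B}⁺: AB→EF adds E, F; F→ABC adds C → {A, B, C, E, F}. Minimal: {B}⁺ = {B}; {A}⁺ = {A} — none reach the full schema.
{A, E}⁺: E→B adds B; AB→EF adds F; F→ABC adds C → {A, B, C, E, F}. Minimal: {E}⁺ = {B, E}; {A}⁺ = {A} — none reach the full schema.
Any other superkey contains one of these as a subset, so there are no further candidate keys.

{F}, {A, B}, {A, E}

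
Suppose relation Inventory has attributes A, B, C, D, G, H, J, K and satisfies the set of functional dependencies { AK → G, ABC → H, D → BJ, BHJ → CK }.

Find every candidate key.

Attributes A, D never appear on any right-hand side, so every candidate key must contain {A, D}.
{A, D}⁺ = {A, B, D, J}, which is not all of the schema, so we must add further attributes.
{A, C, D}⁺: D→BJ adds B, J; ABC→H adds H; BHJ→CK adds K; AK→G adds G → {A, B, C, D, G, H, J, K}. Minimal: {C, D}⁺ = {B, C, D, J}; {A, D}⁺ = {A, B, D, J}; {A, C}⁺ = {A, C} — none reach the full schema.
{A, D, H}⁺: D→BJ adds B, J; BHJ→CK adds C, K; AK→G adds G → {A, B, C, D, G, H, J, K}. Minimal: {D, H}⁺ = {B, C, D, H, J, K}; {A, H}⁺ = {A, H}; {A, D}⁺ = {A, B, D, J} — none reach the full schema.

{A, C, D}; {A, D, H}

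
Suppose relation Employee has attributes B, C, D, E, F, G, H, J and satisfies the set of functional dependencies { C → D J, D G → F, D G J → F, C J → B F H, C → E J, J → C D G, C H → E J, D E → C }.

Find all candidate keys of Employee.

(C), (J), (D, E)

{C}⁺: C→DJ adds D, J; CJ→BFH adds B, F, H; C→EJ adds E; J→CDG adds G → {B, C, D, E, F, G, H, J}.
{J}⁺: J→CDG adds C, D, G; DG→F adds F; CJ→BFH adds B, H; C→EJ adds E → {B, C, D, E, F, G, H, J}.
{D, E}⁺: DE→C adds C; C→DJ adds J; CJ→BFH adds B, F, H; J→CDG adds G → {B, C, D, E, F, G, H, J}. Minimal: {E}⁺ = {E}; {D}⁺ = {D} — none reach the full schema.
Any other superkey contains one of these as a subset, so there are no further candidate keys.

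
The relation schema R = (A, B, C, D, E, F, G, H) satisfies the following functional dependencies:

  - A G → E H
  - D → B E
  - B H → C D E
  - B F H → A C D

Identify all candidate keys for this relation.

(A, B, F, G); (A, D, F, G); (B, F, G, H); (D, F, G, H)

Attributes F, G never appear on any right-hand side, so every candidate key must contain {F, G}.
{F, G}⁺ = {F, G}, which is not all of the schema, so we must add further attributes.
{A, B, F, G}⁺: AG→EH adds E, H; BH→CDE adds C, D → {A, B, C, D, E, F, G, H}.
{A, D, F, G}⁺: AG→EH adds E, H; D→BE adds B; BH→CDE adds C → {A, B, C, D, E, F, G, H}.
{B, F, G, H}⁺: BH→CDE adds C, D, E; BFH→ACD adds A → {A, B, C, D, E, F, G, H}.
{D, F, G, H}⁺: D→BE adds B, E; BH→CDE adds C; BFH→ACD adds A → {A, B, C, D, E, F, G, H}.
Any other superkey contains one of these as a subset, so there are no further candidate keys.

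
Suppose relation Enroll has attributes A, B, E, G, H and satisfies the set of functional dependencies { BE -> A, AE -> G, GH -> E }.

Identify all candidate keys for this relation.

(B, E, H), (B, G, H)

{B, E, H}⁺: BE→A adds A; AE→G adds G → {A, B, E, G, H}. Minimal: {E, H}⁺ = {E, H}; {B, H}⁺ = {B, H}; {B, E}⁺ = {A, B, E, G} — none reach the full schema.
{B, G, H}⁺: GH→E adds E; BE→A adds A → {A, B, E, G, H}. Minimal: {G, H}⁺ = {E, G, H}; {B, H}⁺ = {B, H}; {B, G}⁺ = {B, G} — none reach the full schema.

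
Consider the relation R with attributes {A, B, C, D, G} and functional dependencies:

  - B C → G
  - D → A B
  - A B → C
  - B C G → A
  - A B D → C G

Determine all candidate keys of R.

Attribute D never appears on the right-hand side of any dependency, so D must belong to every candidate key.
{D}⁺ = {A, B, C, D, G}, which is all of the schema, so {D} is the only candidate key.

{D}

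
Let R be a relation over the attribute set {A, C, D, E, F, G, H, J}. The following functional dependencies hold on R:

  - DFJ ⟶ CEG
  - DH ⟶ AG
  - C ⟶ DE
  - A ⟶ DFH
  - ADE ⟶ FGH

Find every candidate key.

(A, J), (C, H, J), (D, H, J)

Attribute J never appears on the right-hand side of any dependency, so J must belong to every candidate key.
{J}⁺ = {J}, which is not all of the schema, so we must add further attributes.
{A, J}⁺: A→DFH adds D, F, H; DFJ→CEG adds C, E, G → {A, C, D, E, F, G, H, J}. Minimal: {J}⁺ = {J}; {A}⁺ = {A, D, F, G, H} — none reach the full schema.
{C, H, J}⁺: C→DE adds D, E; DH→AG adds A, G; A→DFH adds F → {A, C, D, E, F, G, H, J}. Minimal: {H, J}⁺ = {H, J}; {C, J}⁺ = {C, D, E, J}; {C, H}⁺ = {A, C, D, E, F, G, H} — none reach the full schema.
{D, H, J}⁺: DH→AG adds A, G; A→DFH adds F; DFJ→CEG adds C, E → {A, C, D, E, F, G, H, J}. Minimal: {H, J}⁺ = {H, J}; {D, J}⁺ = {D, J}; {D, H}⁺ = {A, D, F, G, H} — none reach the full schema.
Any other superkey contains one of these as a subset, so there are no further candidate keys.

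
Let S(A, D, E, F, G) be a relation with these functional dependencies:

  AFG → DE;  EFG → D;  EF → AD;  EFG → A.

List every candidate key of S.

(A, F, G), (E, F, G)

Attributes F, G never appear on any right-hand side, so every candidate key must contain {F, G}.
{F, G}⁺ = {F, G}, which is not all of the schema, so we must add further attributes.
{A, F, G}⁺: AFG→DE adds D, E → {A, D, E, F, G}. Minimal: {F, G}⁺ = {F, G}; {A, G}⁺ = {A, G}; {A, F}⁺ = {A, F} — none reach the full schema.
{E, F, G}⁺: EFG→D adds D; EF→AD adds A → {A, D, E, F, G}. Minimal: {F, G}⁺ = {F, G}; {E, G}⁺ = {E, G}; {E, F}⁺ = {A, D, E, F} — none reach the full schema.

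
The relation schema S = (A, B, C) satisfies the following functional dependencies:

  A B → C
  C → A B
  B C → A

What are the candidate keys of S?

{C}⁺: C→AB adds A, B → {A, B, C}.
{A, B}⁺: AB→C adds C → {A, B, C}.

{C}, {A, B}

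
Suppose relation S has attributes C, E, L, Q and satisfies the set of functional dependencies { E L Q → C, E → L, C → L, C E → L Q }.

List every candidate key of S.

{C, E}; {E, Q}

Attribute E never appears on the right-hand side of any dependency, so E must belong to every candidate key.
{E}⁺ = {E, L}, which is not all of the schema, so we must add further attributes.
{C, E}⁺: E→L adds L; CE→LQ adds Q → {C, E, L, Q}. Minimal: {E}⁺ = {E, L}; {C}⁺ = {C, L} — none reach the full schema.
{E, Q}⁺: E→L adds L; ELQ→C adds C → {C, E, L, Q}. Minimal: {Q}⁺ = {Q}; {E}⁺ = {E, L} — none reach the full schema.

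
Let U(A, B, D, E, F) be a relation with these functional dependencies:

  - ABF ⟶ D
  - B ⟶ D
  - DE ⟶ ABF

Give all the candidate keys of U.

{B, E}, {D, E}

{B, E}⁺: B→D adds D; DE→ABF adds A, F → {A, B, D, E, F}. Minimal: {E}⁺ = {E}; {B}⁺ = {B, D} — none reach the full schema.
{D, E}⁺: DE→ABF adds A, B, F → {A, B, D, E, F}. Minimal: {E}⁺ = {E}; {D}⁺ = {D} — none reach the full schema.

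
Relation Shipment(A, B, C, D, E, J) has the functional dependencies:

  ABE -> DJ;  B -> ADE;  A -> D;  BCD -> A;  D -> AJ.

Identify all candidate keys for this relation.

Attributes B, C never appear on any right-hand side, so every candidate key must contain {B, C}.
{B, C}⁺ = {A, B, C, D, E, J}, which is all of the schema, so {B, C} is the only candidate key.

BC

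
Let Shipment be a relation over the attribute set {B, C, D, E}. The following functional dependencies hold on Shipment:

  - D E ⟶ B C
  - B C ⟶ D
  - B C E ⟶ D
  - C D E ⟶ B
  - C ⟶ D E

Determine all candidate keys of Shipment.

(C), (D, E)

{C}⁺: C→DE adds D, E; DE→BC adds B → {B, C, D, E}.
{D, E}⁺: DE→BC adds B, C → {B, C, D, E}. Minimal: {E}⁺ = {E}; {D}⁺ = {D} — none reach the full schema.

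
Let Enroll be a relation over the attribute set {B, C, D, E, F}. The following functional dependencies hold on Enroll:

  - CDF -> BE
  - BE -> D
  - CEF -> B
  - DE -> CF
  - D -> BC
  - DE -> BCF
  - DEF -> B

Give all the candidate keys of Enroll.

(B, E), (D, E), (D, F), (C, E, F)

{B, E}⁺: BE→D adds D; DE→CF adds C, F → {B, C, D, E, F}.
{D, E}⁺: DE→CF adds C, F; D→BC adds B → {B, C, D, E, F}.
{D, F}⁺: D→BC adds B, C; CDF→BE adds E → {B, C, D, E, F}.
{C, E, F}⁺: CEF→B adds B; BE→D adds D → {B, C, D, E, F}.
Any other superkey contains one of these as a subset, so there are no further candidate keys.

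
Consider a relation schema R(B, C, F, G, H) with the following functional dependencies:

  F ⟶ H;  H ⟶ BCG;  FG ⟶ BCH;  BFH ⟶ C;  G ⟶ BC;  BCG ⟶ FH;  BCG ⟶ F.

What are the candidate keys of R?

{F}, {G}, {H}

{F}⁺: F→H adds H; H→BCG adds B, C, G → {B, C, F, G, H}.
{G}⁺: G→BC adds B, C; BCG→FH adds F, H → {B, C, F, G, H}.
{H}⁺: H→BCG adds B, C, G; BCG→FH adds F → {B, C, F, G, H}.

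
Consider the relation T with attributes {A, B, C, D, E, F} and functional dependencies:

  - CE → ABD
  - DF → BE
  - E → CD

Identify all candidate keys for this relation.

{D, F}, {E, F}

Attribute F never appears on the right-hand side of any dependency, so F must belong to every candidate key.
{F}⁺ = {F}, which is not all of the schema, so we must add further attributes.
{D, F}⁺: DF→BE adds B, E; E→CD adds C; CE→ABD adds A → {A, B, C, D, E, F}. Minimal: {F}⁺ = {F}; {D}⁺ = {D} — none reach the full schema.
{E, F}⁺: E→CD adds C, D; CE→ABD adds A, B → {A, B, C, D, E, F}. Minimal: {F}⁺ = {F}; {E}⁺ = {A, B, C, D, E} — none reach the full schema.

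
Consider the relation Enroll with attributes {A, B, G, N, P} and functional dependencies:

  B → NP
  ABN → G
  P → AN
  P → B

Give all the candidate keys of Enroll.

{B}, {P}

{B}⁺: B→NP adds N, P; P→AN adds A; ABN→G adds G → {A, B, G, N, P}.
{P}⁺: P→AN adds A, N; P→B adds B; ABN→G adds G → {A, B, G, N, P}.
Any other superkey contains one of these as a subset, so there are no further candidate keys.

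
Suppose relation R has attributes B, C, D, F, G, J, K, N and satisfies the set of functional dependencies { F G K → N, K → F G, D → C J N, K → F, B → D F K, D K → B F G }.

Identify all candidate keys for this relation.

{B}⁺: B→DFK adds D, F, K; DK→BFG adds G; FGK→N adds N; D→CJN adds C, J → {B, C, D, F, G, J, K, N}.
{D, K}⁺: K→FG adds F, G; D→CJN adds C, J, N; DK→BFG adds B → {B, C, D, F, G, J, K, N}. Minimal: {K}⁺ = {F, G, K, N}; {D}⁺ = {C, D, J, N} — none reach the full schema.
Any other superkey contains one of these as a subset, so there are no further candidate keys.

(B); (D, K)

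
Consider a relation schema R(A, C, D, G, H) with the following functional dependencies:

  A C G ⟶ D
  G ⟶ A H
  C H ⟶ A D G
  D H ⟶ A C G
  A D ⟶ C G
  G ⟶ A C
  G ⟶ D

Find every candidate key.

{G}⁺: G→AH adds A, H; G→AC adds C; G→D adds D → {A, C, D, G, H}.
{A, D}⁺: AD→CG adds C, G; G→AH adds H → {A, C, D, G, H}.
{C, H}⁺: CH→ADG adds A, D, G → {A, C, D, G, H}.
{D, H}⁺: DH→ACG adds A, C, G → {A, C, D, G, H}.

{G}; {A, D}; {C, H}; {D, H}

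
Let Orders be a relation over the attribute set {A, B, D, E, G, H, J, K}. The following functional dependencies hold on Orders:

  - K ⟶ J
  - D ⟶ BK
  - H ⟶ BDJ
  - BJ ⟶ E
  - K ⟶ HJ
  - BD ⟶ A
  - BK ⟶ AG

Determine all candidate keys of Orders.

{D}; {H}; {K}

{D}⁺: D→BK adds B, K; K→HJ adds H, J; BD→A adds A; BK→AG adds G; BJ→E adds E → {A, B, D, E, G, H, J, K}.
{H}⁺: H→BDJ adds B, D, J; BJ→E adds E; BD→A adds A; D→BK adds K; BK→AG adds G → {A, B, D, E, G, H, J, K}.
{K}⁺: K→J adds J; K→HJ adds H; H→BDJ adds B, D; BJ→E adds E; BD→A adds A; BK→AG adds G → {A, B, D, E, G, H, J, K}.
Any other superkey contains one of these as a subset, so there are no further candidate keys.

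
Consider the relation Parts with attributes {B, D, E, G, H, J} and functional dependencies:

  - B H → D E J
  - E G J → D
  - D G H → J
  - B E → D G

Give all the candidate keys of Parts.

Attributes B, H never appear on any right-hand side, so every candidate key must contain {B, H}.
{B, H}⁺ = {B, D, E, G, H, J}, which is all of the schema, so {B, H} is the only candidate key.

{B, H}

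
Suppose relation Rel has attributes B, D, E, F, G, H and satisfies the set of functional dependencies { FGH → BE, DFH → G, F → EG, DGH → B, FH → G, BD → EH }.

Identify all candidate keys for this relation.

Attributes D, F never appear on any right-hand side, so every candidate key must contain {D, F}.
{D, F}⁺ = {D, E, F, G}, which is not all of the schema, so we must add further attributes.
{B, D, F}⁺: F→EG adds E, G; BD→EH adds H → {B, D, E, F, G, H}. Minimal: {D, F}⁺ = {D, E, F, G}; {B, F}⁺ = {B, E, F, G}; {B, D}⁺ = {B, D, E, H} — none reach the full schema.
{D, F, H}⁺: DFH→G adds G; F→EG adds E; DGH→B adds B → {B, D, E, F, G, H}. Minimal: {F, H}⁺ = {B, E, F, G, H}; {D, H}⁺ = {D, H}; {D, F}⁺ = {D, E, F, G} — none reach the full schema.

(B, D, F); (D, F, H)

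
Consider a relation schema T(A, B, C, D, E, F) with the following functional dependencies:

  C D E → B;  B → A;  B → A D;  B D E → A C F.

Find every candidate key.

Attribute E never appears on the right-hand side of any dependency, so E must belong to every candidate key.
{E}⁺ = {E}, which is not all of the schema, so we must add further attributes.
{B, E}⁺: B→A adds A; B→AD adds D; BDE→ACF adds C, F → {A, B, C, D, E, F}. Minimal: {E}⁺ = {E}; {B}⁺ = {A, B, D} — none reach the full schema.
{C, D, E}⁺: CDE→B adds B; B→A adds A; BDE→ACF adds F → {A, B, C, D, E, F}. Minimal: {D, E}⁺ = {D, E}; {C, E}⁺ = {C, E}; {C, D}⁺ = {C, D} — none reach the full schema.

{B, E}, {C, D, E}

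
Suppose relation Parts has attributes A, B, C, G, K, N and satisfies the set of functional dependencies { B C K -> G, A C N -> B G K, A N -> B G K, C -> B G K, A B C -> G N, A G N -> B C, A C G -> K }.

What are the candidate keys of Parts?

{A, C}⁺: C→BGK adds B, G, K; ABC→GN adds N → {A, B, C, G, K, N}. Minimal: {C}⁺ = {B, C, G, K}; {A}⁺ = {A} — none reach the full schema.
{A, N}⁺: AN→BGK adds B, G, K; AGN→BC adds C → {A, B, C, G, K, N}. Minimal: {N}⁺ = {N}; {A}⁺ = {A} — none reach the full schema.

AC, AN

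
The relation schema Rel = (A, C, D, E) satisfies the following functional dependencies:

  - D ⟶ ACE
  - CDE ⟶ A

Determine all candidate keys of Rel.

{D}

Attribute D never appears on the right-hand side of any dependency, so D must belong to every candidate key.
{D}⁺ = {A, C, D, E}, which is all of the schema, so {D} is the only candidate key.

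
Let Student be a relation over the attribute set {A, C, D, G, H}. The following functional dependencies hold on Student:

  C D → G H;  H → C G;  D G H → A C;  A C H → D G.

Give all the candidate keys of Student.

{A, H}⁺: H→CG adds C, G; ACH→DG adds D → {A, C, D, G, H}. Minimal: {H}⁺ = {C, G, H}; {A}⁺ = {A} — none reach the full schema.
{C, D}⁺: CD→GH adds G, H; DGH→AC adds A → {A, C, D, G, H}. Minimal: {D}⁺ = {D}; {C}⁺ = {C} — none reach the full schema.
{D, H}⁺: H→CG adds C, G; DGH→AC adds A → {A, C, D, G, H}. Minimal: {H}⁺ = {C, G, H}; {D}⁺ = {D} — none reach the full schema.
Any other superkey contains one of these as a subset, so there are no further candidate keys.

{A, H}; {C, D}; {D, H}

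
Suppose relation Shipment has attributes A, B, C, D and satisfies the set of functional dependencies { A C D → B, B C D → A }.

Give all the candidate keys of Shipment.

{A, C, D}; {B, C, D}

Attributes C, D never appear on any right-hand side, so every candidate key must contain {C, D}.
{C, D}⁺ = {C, D}, which is not all of the schema, so we must add further attributes.
{A, C, D}⁺: ACD→B adds B → {A, B, C, D}.
{B, C, D}⁺: BCD→A adds A → {A, B, C, D}.
Any other superkey contains one of these as a subset, so there are no further candidate keys.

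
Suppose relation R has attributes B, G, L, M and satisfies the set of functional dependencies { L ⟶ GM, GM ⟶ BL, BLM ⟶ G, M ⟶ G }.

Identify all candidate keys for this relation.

(L), (M)

{L}⁺: L→GM adds G, M; GM→BL adds B → {B, G, L, M}.
{M}⁺: M→G adds G; GM→BL adds B, L → {B, G, L, M}.
Any other superkey contains one of these as a subset, so there are no further candidate keys.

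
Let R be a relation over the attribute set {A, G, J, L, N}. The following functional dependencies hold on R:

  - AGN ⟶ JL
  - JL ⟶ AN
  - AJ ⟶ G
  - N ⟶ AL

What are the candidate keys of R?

{G, N}⁺: N→AL adds A, L; AGN→JL adds J → {A, G, J, L, N}. Minimal: {N}⁺ = {A, L, N}; {G}⁺ = {G} — none reach the full schema.
{J, L}⁺: JL→AN adds A, N; AJ→G adds G → {A, G, J, L, N}. Minimal: {L}⁺ = {L}; {J}⁺ = {J} — none reach the full schema.
{J, N}⁺: N→AL adds A, L; AJ→G adds G → {A, G, J, L, N}. Minimal: {N}⁺ = {A, L, N}; {J}⁺ = {J} — none reach the full schema.
Any other superkey contains one of these as a subset, so there are no further candidate keys.

{G, N}, {J, L}, {J, N}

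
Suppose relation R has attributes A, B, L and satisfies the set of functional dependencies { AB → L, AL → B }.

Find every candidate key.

Attribute A never appears on the right-hand side of any dependency, so A must belong to every candidate key.
{A}⁺ = {A}, which is not all of the schema, so we must add further attributes.
{A, B}⁺: AB→L adds L → {A, B, L}. Minimal: {B}⁺ = {B}; {A}⁺ = {A} — none reach the full schema.
{A, L}⁺: AL→B adds B → {A, B, L}. Minimal: {L}⁺ = {L}; {A}⁺ = {A} — none reach the full schema.
Any other superkey contains one of these as a subset, so there are no further candidate keys.

{A, B}; {A, L}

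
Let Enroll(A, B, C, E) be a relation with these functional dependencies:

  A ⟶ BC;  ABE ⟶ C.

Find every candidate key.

Attributes A, E never appear on any right-hand side, so every candidate key must contain {A, E}.
{A, E}⁺ = {A, B, C, E}, which is all of the schema, so {A, E} is the only candidate key.

(A, E)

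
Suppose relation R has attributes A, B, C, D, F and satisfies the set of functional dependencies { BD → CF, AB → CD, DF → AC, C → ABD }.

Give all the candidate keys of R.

{C}⁺: C→ABD adds A, B, D; BD→CF adds F → {A, B, C, D, F}.
{A, B}⁺: AB→CD adds C, D; BD→CF adds F → {A, B, C, D, F}. Minimal: {B}⁺ = {B}; {A}⁺ = {A} — none reach the full schema.
{B, D}⁺: BD→CF adds C, F; DF→AC adds A → {A, B, C, D, F}. Minimal: {D}⁺ = {D}; {B}⁺ = {B} — none reach the full schema.
{D, F}⁺: DF→AC adds A, C; C→ABD adds B → {A, B, C, D, F}. Minimal: {F}⁺ = {F}; {D}⁺ = {D} — none reach the full schema.

C, AB, BD, DF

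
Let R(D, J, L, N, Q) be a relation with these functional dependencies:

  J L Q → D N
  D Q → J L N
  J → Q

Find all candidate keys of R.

{D, J}⁺: J→Q adds Q; DQ→JLN adds L, N → {D, J, L, N, Q}. Minimal: {J}⁺ = {J, Q}; {D}⁺ = {D} — none reach the full schema.
{D, Q}⁺: DQ→JLN adds J, L, N → {D, J, L, N, Q}. Minimal: {Q}⁺ = {Q}; {D}⁺ = {D} — none reach the full schema.
{J, L}⁺: J→Q adds Q; JLQ→DN adds D, N → {D, J, L, N, Q}. Minimal: {L}⁺ = {L}; {J}⁺ = {J, Q} — none reach the full schema.

(D, J), (D, Q), (J, L)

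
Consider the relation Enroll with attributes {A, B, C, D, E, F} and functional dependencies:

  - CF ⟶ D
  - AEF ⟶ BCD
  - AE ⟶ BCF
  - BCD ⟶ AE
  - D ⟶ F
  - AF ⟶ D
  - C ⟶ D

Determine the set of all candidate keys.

{A, E}; {B, C}

{A, E}⁺: AE→BCF adds B, C, F; AF→D adds D → {A, B, C, D, E, F}. Minimal: {E}⁺ = {E}; {A}⁺ = {A} — none reach the full schema.
{B, C}⁺: C→D adds D; BCD→AE adds A, E; D→F adds F → {A, B, C, D, E, F}. Minimal: {C}⁺ = {C, D, F}; {B}⁺ = {B} — none reach the full schema.
Any other superkey contains one of these as a subset, so there are no further candidate keys.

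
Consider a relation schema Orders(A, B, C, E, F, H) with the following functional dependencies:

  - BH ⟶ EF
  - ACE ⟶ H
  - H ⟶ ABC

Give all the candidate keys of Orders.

{H}⁺: H→ABC adds A, B, C; BH→EF adds E, F → {A, B, C, E, F, H}.
{A, C, E}⁺: ACE→H adds H; H→ABC adds B; BH→EF adds F → {A, B, C, E, F, H}. Minimal: {C, E}⁺ = {C, E}; {A, E}⁺ = {A, E}; {A, C}⁺ = {A, C} — none reach the full schema.
Any other superkey contains one of these as a subset, so there are no further candidate keys.

H; ACE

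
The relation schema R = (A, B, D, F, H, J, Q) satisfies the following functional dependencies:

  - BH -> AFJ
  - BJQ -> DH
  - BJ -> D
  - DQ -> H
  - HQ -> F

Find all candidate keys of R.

{B, D, Q}, {B, H, Q}, {B, J, Q}

Attributes B, Q never appear on any right-hand side, so every candidate key must contain {B, Q}.
{B, Q}⁺ = {B, Q}, which is not all of the schema, so we must add further attributes.
{B, D, Q}⁺: DQ→H adds H; HQ→F adds F; BH→AFJ adds A, J → {A, B, D, F, H, J, Q}. Minimal: {D, Q}⁺ = {D, F, H, Q}; {B, Q}⁺ = {B, Q}; {B, D}⁺ = {B, D} — none reach the full schema.
{B, H, Q}⁺: BH→AFJ adds A, F, J; BJQ→DH adds D → {A, B, D, F, H, J, Q}. Minimal: {H, Q}⁺ = {F, H, Q}; {B, Q}⁺ = {B, Q}; {B, H}⁺ = {A, B, D, F, H, J} — none reach the full schema.
{B, J, Q}⁺: BJQ→DH adds D, H; HQ→F adds F; BH→AFJ adds A → {A, B, D, F, H, J, Q}. Minimal: {J, Q}⁺ = {J, Q}; {B, Q}⁺ = {B, Q}; {B, J}⁺ = {B, D, J} — none reach the full schema.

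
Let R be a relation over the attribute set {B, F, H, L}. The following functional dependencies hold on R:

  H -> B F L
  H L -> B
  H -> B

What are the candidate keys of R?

Attribute H never appears on the right-hand side of any dependency, so H must belong to every candidate key.
{H}⁺ = {B, F, H, L}, which is all of the schema, so {H} is the only candidate key.

H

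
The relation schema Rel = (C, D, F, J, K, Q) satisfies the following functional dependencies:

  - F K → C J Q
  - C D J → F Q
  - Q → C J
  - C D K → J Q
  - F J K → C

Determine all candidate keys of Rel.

Attributes D, K never appear on any right-hand side, so every candidate key must contain {D, K}.
{D, K}⁺ = {D, K}, which is not all of the schema, so we must add further attributes.
{C, D, K}⁺: CDK→JQ adds J, Q; CDJ→FQ adds F → {C, D, F, J, K, Q}. Minimal: {D, K}⁺ = {D, K}; {C, K}⁺ = {C, K}; {C, D}⁺ = {C, D} — none reach the full schema.
{D, F, K}⁺: FK→CJQ adds C, J, Q → {C, D, F, J, K, Q}. Minimal: {F, K}⁺ = {C, F, J, K, Q}; {D, K}⁺ = {D, K}; {D, F}⁺ = {D, F} — none reach the full schema.
{D, K, Q}⁺: Q→CJ adds C, J; CDJ→FQ adds F → {C, D, F, J, K, Q}. Minimal: {K, Q}⁺ = {C, J, K, Q}; {D, Q}⁺ = {C, D, F, J, Q}; {D, K}⁺ = {D, K} — none reach the full schema.
Any other superkey contains one of these as a subset, so there are no further candidate keys.

{C, D, K}, {D, F, K}, {D, K, Q}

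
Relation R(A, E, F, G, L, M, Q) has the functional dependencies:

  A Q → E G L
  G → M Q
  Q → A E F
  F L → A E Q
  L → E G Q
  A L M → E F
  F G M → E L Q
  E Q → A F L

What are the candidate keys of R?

{G}⁺: G→MQ adds M, Q; Q→AEF adds A, E, F; FGM→ELQ adds L → {A, E, F, G, L, M, Q}.
{L}⁺: L→EGQ adds E, G, Q; EQ→AFL adds A, F; G→MQ adds M → {A, E, F, G, L, M, Q}.
{Q}⁺: Q→AEF adds A, E, F; EQ→AFL adds L; AQ→EGL adds G; G→MQ adds M → {A, E, F, G, L, M, Q}.
Any other superkey contains one of these as a subset, so there are no further candidate keys.

{G}, {L}, {Q}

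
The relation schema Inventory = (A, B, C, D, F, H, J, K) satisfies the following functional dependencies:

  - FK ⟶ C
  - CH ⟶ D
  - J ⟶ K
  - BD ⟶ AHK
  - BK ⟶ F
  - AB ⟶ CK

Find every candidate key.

BDJ, BHJ

Attributes B, J never appear on any right-hand side, so every candidate key must contain {B, J}.
{B, J}⁺ = {B, C, F, J, K}, which is not all of the schema, so we must add further attributes.
{B, D, J}⁺: J→K adds K; BD→AHK adds A, H; BK→F adds F; AB→CK adds C → {A, B, C, D, F, H, J, K}. Minimal: {D, J}⁺ = {D, J, K}; {B, J}⁺ = {B, C, F, J, K}; {B, D}⁺ = {A, B, C, D, F, H, K} — none reach the full schema.
{B, H, J}⁺: J→K adds K; BK→F adds F; FK→C adds C; CH→D adds D; BD→AHK adds A → {A, B, C, D, F, H, J, K}. Minimal: {H, J}⁺ = {H, J, K}; {B, J}⁺ = {B, C, F, J, K}; {B, H}⁺ = {B, H} — none reach the full schema.
Any other superkey contains one of these as a subset, so there are no further candidate keys.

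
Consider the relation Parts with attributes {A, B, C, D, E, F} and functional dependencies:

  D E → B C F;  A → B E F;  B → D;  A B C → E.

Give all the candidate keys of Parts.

Attribute A never appears on the right-hand side of any dependency, so A must belong to every candidate key.
{A}⁺ = {A, B, C, D, E, F}, which is all of the schema, so {A} is the only candidate key.

{A}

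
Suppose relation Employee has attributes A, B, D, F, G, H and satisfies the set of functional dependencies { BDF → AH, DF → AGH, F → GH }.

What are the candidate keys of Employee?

(B, D, F)

Attributes B, D, F never appear on any right-hand side, so every candidate key must contain {B, D, F}.
{B, D, F}⁺ = {A, B, D, F, G, H}, which is all of the schema, so {B, D, F} is the only candidate key.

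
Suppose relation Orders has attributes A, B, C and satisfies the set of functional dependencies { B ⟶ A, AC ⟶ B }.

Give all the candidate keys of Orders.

(A, C), (B, C)

Attribute C never appears on the right-hand side of any dependency, so C must belong to every candidate key.
{C}⁺ = {C}, which is not all of the schema, so we must add further attributes.
{A, C}⁺: AC→B adds B → {A, B, C}. Minimal: {C}⁺ = {C}; {A}⁺ = {A} — none reach the full schema.
{B, C}⁺: B→A adds A → {A, B, C}. Minimal: {C}⁺ = {C}; {B}⁺ = {A, B} — none reach the full schema.
Any other superkey contains one of these as a subset, so there are no further candidate keys.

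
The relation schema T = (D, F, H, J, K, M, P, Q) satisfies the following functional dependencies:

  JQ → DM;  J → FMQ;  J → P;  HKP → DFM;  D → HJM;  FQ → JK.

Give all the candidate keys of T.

{D}⁺: D→HJM adds H, J, M; J→FMQ adds F, Q; J→P adds P; FQ→JK adds K → {D, F, H, J, K, M, P, Q}.
{J}⁺: J→FMQ adds F, M, Q; J→P adds P; FQ→JK adds K; JQ→DM adds D; D→HJM adds H → {D, F, H, J, K, M, P, Q}.
{F, Q}⁺: FQ→JK adds J, K; JQ→DM adds D, M; J→P adds P; D→HJM adds H → {D, F, H, J, K, M, P, Q}. Minimal: {Q}⁺ = {Q}; {F}⁺ = {F} — none reach the full schema.
{H, K, P}⁺: HKP→DFM adds D, F, M; D→HJM adds J; J→FMQ adds Q → {D, F, H, J, K, M, P, Q}. Minimal: {K, P}⁺ = {K, P}; {H, P}⁺ = {H, P}; {H, K}⁺ = {H, K} — none reach the full schema.
Any other superkey contains one of these as a subset, so there are no further candidate keys.

(D), (J), (F, Q), (H, K, P)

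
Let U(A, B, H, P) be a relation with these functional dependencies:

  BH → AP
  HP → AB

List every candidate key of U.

{B, H}, {H, P}

{B, H}⁺: BH→AP adds A, P → {A, B, H, P}. Minimal: {H}⁺ = {H}; {B}⁺ = {B} — none reach the full schema.
{H, P}⁺: HP→AB adds A, B → {A, B, H, P}. Minimal: {P}⁺ = {P}; {H}⁺ = {H} — none reach the full schema.
Any other superkey contains one of these as a subset, so there are no further candidate keys.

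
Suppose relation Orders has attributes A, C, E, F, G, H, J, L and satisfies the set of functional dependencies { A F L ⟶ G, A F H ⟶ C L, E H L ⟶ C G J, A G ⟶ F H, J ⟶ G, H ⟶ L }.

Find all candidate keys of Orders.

Attributes A, E never appear on any right-hand side, so every candidate key must contain {A, E}.
{A, E}⁺ = {A, E}, which is not all of the schema, so we must add further attributes.
{A, E, G}⁺: AG→FH adds F, H; H→L adds L; AFH→CL adds C; EHL→CGJ adds J → {A, C, E, F, G, H, J, L}.
{A, E, H}⁺: H→L adds L; EHL→CGJ adds C, G, J; AG→FH adds F → {A, C, E, F, G, H, J, L}.
{A, E, J}⁺: J→G adds G; AG→FH adds F, H; H→L adds L; AFH→CL adds C → {A, C, E, F, G, H, J, L}.
{A, E, F, L}⁺: AFL→G adds G; AG→FH adds H; AFH→CL adds C; EHL→CGJ adds J → {A, C, E, F, G, H, J, L}.
Any other superkey contains one of these as a subset, so there are no further candidate keys.

AEG, AEH, AEJ, AEFL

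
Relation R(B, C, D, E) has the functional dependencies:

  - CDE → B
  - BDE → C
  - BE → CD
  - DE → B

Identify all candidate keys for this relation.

{B, E}⁺: BE→CD adds C, D → {B, C, D, E}. Minimal: {E}⁺ = {E}; {B}⁺ = {B} — none reach the full schema.
{D, E}⁺: DE→B adds B; BDE→C adds C → {B, C, D, E}. Minimal: {E}⁺ = {E}; {D}⁺ = {D} — none reach the full schema.

BE, DE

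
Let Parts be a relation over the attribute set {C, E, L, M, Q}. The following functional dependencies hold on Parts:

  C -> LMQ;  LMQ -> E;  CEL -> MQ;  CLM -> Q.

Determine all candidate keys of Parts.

Attribute C never appears on the right-hand side of any dependency, so C must belong to every candidate key.
{C}⁺ = {C, E, L, M, Q}, which is all of the schema, so {C} is the only candidate key.

{C}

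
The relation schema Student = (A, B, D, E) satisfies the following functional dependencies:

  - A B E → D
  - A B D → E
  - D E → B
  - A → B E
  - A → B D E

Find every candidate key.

{A}

{A}⁺: A→BE adds B, E; A→BDE adds D → {A, B, D, E}.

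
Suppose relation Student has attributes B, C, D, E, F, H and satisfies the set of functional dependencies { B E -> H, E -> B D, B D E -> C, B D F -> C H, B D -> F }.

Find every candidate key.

(E)

Attribute E never appears on the right-hand side of any dependency, so E must belong to every candidate key.
{E}⁺ = {B, C, D, E, F, H}, which is all of the schema, so {E} is the only candidate key.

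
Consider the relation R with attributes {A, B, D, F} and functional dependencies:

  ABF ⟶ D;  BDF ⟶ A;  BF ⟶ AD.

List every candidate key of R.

{B, F}⁺: BF→AD adds A, D → {A, B, D, F}. Minimal: {F}⁺ = {F}; {B}⁺ = {B} — none reach the full schema.
No other minimal superkey exists.

{B, F}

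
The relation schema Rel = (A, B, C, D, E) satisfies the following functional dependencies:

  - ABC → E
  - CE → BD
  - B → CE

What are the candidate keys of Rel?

Attribute A never appears on the right-hand side of any dependency, so A must belong to every candidate key.
{A}⁺ = {A}, which is not all of the schema, so we must add further attributes.
{A, B}⁺: B→CE adds C, E; CE→BD adds D → {A, B, C, D, E}. Minimal: {B}⁺ = {B, C, D, E}; {A}⁺ = {A} — none reach the full schema.
{A, C, E}⁺: CE→BD adds B, D → {A, B, C, D, E}. Minimal: {C, E}⁺ = {B, C, D, E}; {A, E}⁺ = {A, E}; {A, C}⁺ = {A, C} — none reach the full schema.

(A, B), (A, C, E)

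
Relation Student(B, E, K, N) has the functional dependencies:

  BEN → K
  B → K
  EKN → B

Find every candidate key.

BEN, EKN

Attributes E, N never appear on any right-hand side, so every candidate key must contain {E, N}.
{E, N}⁺ = {E, N}, which is not all of the schema, so we must add further attributes.
{B, E, N}⁺: BEN→K adds K → {B, E, K, N}. Minimal: {E, N}⁺ = {E, N}; {B, N}⁺ = {B, K, N}; {B, E}⁺ = {B, E, K} — none reach the full schema.
{E, K, N}⁺: EKN→B adds B → {B, E, K, N}. Minimal: {K, N}⁺ = {K, N}; {E, N}⁺ = {E, N}; {E, K}⁺ = {E, K} — none reach the full schema.
Any other superkey contains one of these as a subset, so there are no further candidate keys.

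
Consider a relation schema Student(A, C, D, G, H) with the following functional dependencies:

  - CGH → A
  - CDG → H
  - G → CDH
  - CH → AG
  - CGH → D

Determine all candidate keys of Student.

(G); (C, H)

{G}⁺: G→CDH adds C, D, H; CH→AG adds A → {A, C, D, G, H}.
{C, H}⁺: CH→AG adds A, G; CGH→D adds D → {A, C, D, G, H}. Minimal: {H}⁺ = {H}; {C}⁺ = {C} — none reach the full schema.
Any other superkey contains one of these as a subset, so there are no further candidate keys.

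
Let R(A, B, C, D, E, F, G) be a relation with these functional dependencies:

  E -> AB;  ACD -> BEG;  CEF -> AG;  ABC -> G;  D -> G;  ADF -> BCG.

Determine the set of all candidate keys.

Attributes D, F never appear on any right-hand side, so every candidate key must contain {D, F}.
{D, F}⁺ = {D, F, G}, which is not all of the schema, so we must add further attributes.
{A, D, F}⁺: D→G adds G; ADF→BCG adds B, C; ACD→BEG adds E → {A, B, C, D, E, F, G}.
{D, E, F}⁺: E→AB adds A, B; D→G adds G; ADF→BCG adds C → {A, B, C, D, E, F, G}.
Any other superkey contains one of these as a subset, so there are no further candidate keys.

ADF; DEF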